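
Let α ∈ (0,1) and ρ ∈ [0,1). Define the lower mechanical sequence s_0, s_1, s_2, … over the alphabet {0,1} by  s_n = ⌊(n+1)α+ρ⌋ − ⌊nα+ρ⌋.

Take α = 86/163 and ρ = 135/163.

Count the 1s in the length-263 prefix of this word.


#1s = Σ_{n=0}^{262} s_n = Σ_{n=0}^{262} (⌊(n+1)α+ρ⌋ − ⌊nα+ρ⌋)
the sum telescopes: every ⌊nα+ρ⌋ with 0 < n < 263 appears once with + and once with −, leaving ⌊263α+ρ⌋ − ⌊0·α+ρ⌋
263α + ρ = (263·86 + 135) / 163 = 22753/163
ρ = 135/163
⌊22753/163⌋ = 139,  ⌊135/163⌋ = 0
#1s = 139 − 0 = 139

139


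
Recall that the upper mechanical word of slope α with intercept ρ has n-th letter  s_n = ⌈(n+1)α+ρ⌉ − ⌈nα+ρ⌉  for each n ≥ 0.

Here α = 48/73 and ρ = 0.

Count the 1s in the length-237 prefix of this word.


#1s = Σ_{n=0}^{236} s_n = Σ_{n=0}^{236} (⌈(n+1)α+ρ⌉ − ⌈nα+ρ⌉)
the sum telescopes: every ⌈nα+ρ⌉ with 0 < n < 237 appears once with + and once with −, leaving ⌈237α+ρ⌉ − ⌈0·α+ρ⌉
237α + ρ = (237·48) / 73 = 11376/73
ρ = 0/73
⌈11376/73⌉ = 156,  ⌈0/73⌉ = 0
#1s = 156 − 0 = 156

156


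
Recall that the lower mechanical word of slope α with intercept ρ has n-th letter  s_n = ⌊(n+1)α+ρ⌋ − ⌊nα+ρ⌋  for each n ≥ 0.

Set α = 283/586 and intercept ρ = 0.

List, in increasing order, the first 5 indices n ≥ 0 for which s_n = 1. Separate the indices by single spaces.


2 4 6 8 10

n=0: ⌊283/586⌋−⌊0/586⌋ = 0−0 = 0
n=1: ⌊566/586⌋−⌊283/586⌋ = 0−0 = 0
n=2: ⌊849/586⌋−⌊566/586⌋ = 1−0 = 1  ← one
n=3: ⌊1132/586⌋−⌊849/586⌋ = 1−1 = 0
n=4: ⌊1415/586⌋−⌊1132/586⌋ = 2−1 = 1  ← one
n=5: ⌊1698/586⌋−⌊1415/586⌋ = 2−2 = 0
n=6: ⌊1981/586⌋−⌊1698/586⌋ = 3−2 = 1  ← one
n=7: ⌊2264/586⌋−⌊1981/586⌋ = 3−3 = 0
n=8: ⌊2547/586⌋−⌊2264/586⌋ = 4−3 = 1  ← one
n=9: ⌊2830/586⌋−⌊2547/586⌋ = 4−4 = 0
n=10: ⌊3113/586⌋−⌊2830/586⌋ = 5−4 = 1  ← one
positions of the first 5 ones: 2 4 6 8 10


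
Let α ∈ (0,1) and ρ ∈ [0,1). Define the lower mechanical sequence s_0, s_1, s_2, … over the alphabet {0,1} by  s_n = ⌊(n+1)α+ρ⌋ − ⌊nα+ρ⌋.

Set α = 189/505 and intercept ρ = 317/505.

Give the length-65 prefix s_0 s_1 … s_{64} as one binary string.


10010010010100100101001001010010010100100101001001010010010100100

n=0: ⌊(1·189+317)/505⌋ − ⌊(0·189+317)/505⌋ = ⌊506/505⌋ − ⌊317/505⌋ = 1 − 0 = 1
n=1: ⌊(2·189+317)/505⌋ − ⌊(1·189+317)/505⌋ = ⌊695/505⌋ − ⌊506/505⌋ = 1 − 1 = 0
n=2: ⌊(3·189+317)/505⌋ − ⌊(2·189+317)/505⌋ = ⌊884/505⌋ − ⌊695/505⌋ = 1 − 1 = 0
n=3: ⌊(4·189+317)/505⌋ − ⌊(3·189+317)/505⌋ = ⌊1073/505⌋ − ⌊884/505⌋ = 2 − 1 = 1
n=4: ⌊(5·189+317)/505⌋ − ⌊(4·189+317)/505⌋ = ⌊1262/505⌋ − ⌊1073/505⌋ = 2 − 2 = 0
n=5: ⌊(6·189+317)/505⌋ − ⌊(5·189+317)/505⌋ = ⌊1451/505⌋ − ⌊1262/505⌋ = 2 − 2 = 0
n=6: ⌊(7·189+317)/505⌋ − ⌊(6·189+317)/505⌋ = ⌊1640/505⌋ − ⌊1451/505⌋ = 3 − 2 = 1
n=7: ⌊(8·189+317)/505⌋ − ⌊(7·189+317)/505⌋ = ⌊1829/505⌋ − ⌊1640/505⌋ = 3 − 3 = 0
n=8: ⌊(9·189+317)/505⌋ − ⌊(8·189+317)/505⌋ = ⌊2018/505⌋ − ⌊1829/505⌋ = 3 − 3 = 0
n=9: ⌊(10·189+317)/505⌋ − ⌊(9·189+317)/505⌋ = ⌊2207/505⌋ − ⌊2018/505⌋ = 4 − 3 = 1
n=10: ⌊(11·189+317)/505⌋ − ⌊(10·189+317)/505⌋ = ⌊2396/505⌋ − ⌊2207/505⌋ = 4 − 4 = 0
n=11: ⌊(12·189+317)/505⌋ − ⌊(11·189+317)/505⌋ = ⌊2585/505⌋ − ⌊2396/505⌋ = 5 − 4 = 1
n=12: ⌊(13·189+317)/505⌋ − ⌊(12·189+317)/505⌋ = ⌊2774/505⌋ − ⌊2585/505⌋ = 5 − 5 = 0
n=13: ⌊(14·189+317)/505⌋ − ⌊(13·189+317)/505⌋ = ⌊2963/505⌋ − ⌊2774/505⌋ = 5 − 5 = 0
n=14: ⌊(15·189+317)/505⌋ − ⌊(14·189+317)/505⌋ = ⌊3152/505⌋ − ⌊2963/505⌋ = 6 − 5 = 1
n=15: ⌊(16·189+317)/505⌋ − ⌊(15·189+317)/505⌋ = ⌊3341/505⌋ − ⌊3152/505⌋ = 6 − 6 = 0
n=16: ⌊(17·189+317)/505⌋ − ⌊(16·189+317)/505⌋ = ⌊3530/505⌋ − ⌊3341/505⌋ = 6 − 6 = 0
n=17: ⌊(18·189+317)/505⌋ − ⌊(17·189+317)/505⌋ = ⌊3719/505⌋ − ⌊3530/505⌋ = 7 − 6 = 1
n=18: ⌊(19·189+317)/505⌋ − ⌊(18·189+317)/505⌋ = ⌊3908/505⌋ − ⌊3719/505⌋ = 7 − 7 = 0
n=19: ⌊(20·189+317)/505⌋ − ⌊(19·189+317)/505⌋ = ⌊4097/505⌋ − ⌊3908/505⌋ = 8 − 7 = 1
n=20: ⌊(21·189+317)/505⌋ − ⌊(20·189+317)/505⌋ = ⌊4286/505⌋ − ⌊4097/505⌋ = 8 − 8 = 0
n=21: ⌊(22·189+317)/505⌋ − ⌊(21·189+317)/505⌋ = ⌊4475/505⌋ − ⌊4286/505⌋ = 8 − 8 = 0
n=22: ⌊(23·189+317)/505⌋ − ⌊(22·189+317)/505⌋ = ⌊4664/505⌋ − ⌊4475/505⌋ = 9 − 8 = 1
n=23: ⌊(24·189+317)/505⌋ − ⌊(23·189+317)/505⌋ = ⌊4853/505⌋ − ⌊4664/505⌋ = 9 − 9 = 0
n=24: ⌊(25·189+317)/505⌋ − ⌊(24·189+317)/505⌋ = ⌊5042/505⌋ − ⌊4853/505⌋ = 9 − 9 = 0
n=25: ⌊(26·189+317)/505⌋ − ⌊(25·189+317)/505⌋ = ⌊5231/505⌋ − ⌊5042/505⌋ = 10 − 9 = 1
n=26: ⌊(27·189+317)/505⌋ − ⌊(26·189+317)/505⌋ = ⌊5420/505⌋ − ⌊5231/505⌋ = 10 − 10 = 0
n=27: ⌊(28·189+317)/505⌋ − ⌊(27·189+317)/505⌋ = ⌊5609/505⌋ − ⌊5420/505⌋ = 11 − 10 = 1
n=28: ⌊(29·189+317)/505⌋ − ⌊(28·189+317)/505⌋ = ⌊5798/505⌋ − ⌊5609/505⌋ = 11 − 11 = 0
n=29: ⌊(30·189+317)/505⌋ − ⌊(29·189+317)/505⌋ = ⌊5987/505⌋ − ⌊5798/505⌋ = 11 − 11 = 0
n=30: ⌊(31·189+317)/505⌋ − ⌊(30·189+317)/505⌋ = ⌊6176/505⌋ − ⌊5987/505⌋ = 12 − 11 = 1
n=31: ⌊(32·189+317)/505⌋ − ⌊(31·189+317)/505⌋ = ⌊6365/505⌋ − ⌊6176/505⌋ = 12 − 12 = 0
n=32: ⌊(33·189+317)/505⌋ − ⌊(32·189+317)/505⌋ = ⌊6554/505⌋ − ⌊6365/505⌋ = 12 − 12 = 0
n=33: ⌊(34·189+317)/505⌋ − ⌊(33·189+317)/505⌋ = ⌊6743/505⌋ − ⌊6554/505⌋ = 13 − 12 = 1
n=34: ⌊(35·189+317)/505⌋ − ⌊(34·189+317)/505⌋ = ⌊6932/505⌋ − ⌊6743/505⌋ = 13 − 13 = 0
n=35: ⌊(36·189+317)/505⌋ − ⌊(35·189+317)/505⌋ = ⌊7121/505⌋ − ⌊6932/505⌋ = 14 − 13 = 1
n=36: ⌊(37·189+317)/505⌋ − ⌊(36·189+317)/505⌋ = ⌊7310/505⌋ − ⌊7121/505⌋ = 14 − 14 = 0
n=37: ⌊(38·189+317)/505⌋ − ⌊(37·189+317)/505⌋ = ⌊7499/505⌋ − ⌊7310/505⌋ = 14 − 14 = 0
n=38: ⌊(39·189+317)/505⌋ − ⌊(38·189+317)/505⌋ = ⌊7688/505⌋ − ⌊7499/505⌋ = 15 − 14 = 1
n=39: ⌊(40·189+317)/505⌋ − ⌊(39·189+317)/505⌋ = ⌊7877/505⌋ − ⌊7688/505⌋ = 15 − 15 = 0
n=40: ⌊(41·189+317)/505⌋ − ⌊(40·189+317)/505⌋ = ⌊8066/505⌋ − ⌊7877/505⌋ = 15 − 15 = 0
n=41: ⌊(42·189+317)/505⌋ − ⌊(41·189+317)/505⌋ = ⌊8255/505⌋ − ⌊8066/505⌋ = 16 − 15 = 1
n=42: ⌊(43·189+317)/505⌋ − ⌊(42·189+317)/505⌋ = ⌊8444/505⌋ − ⌊8255/505⌋ = 16 − 16 = 0
n=43: ⌊(44·189+317)/505⌋ − ⌊(43·189+317)/505⌋ = ⌊8633/505⌋ − ⌊8444/505⌋ = 17 − 16 = 1
n=44: ⌊(45·189+317)/505⌋ − ⌊(44·189+317)/505⌋ = ⌊8822/505⌋ − ⌊8633/505⌋ = 17 − 17 = 0
n=45: ⌊(46·189+317)/505⌋ − ⌊(45·189+317)/505⌋ = ⌊9011/505⌋ − ⌊8822/505⌋ = 17 − 17 = 0
n=46: ⌊(47·189+317)/505⌋ − ⌊(46·189+317)/505⌋ = ⌊9200/505⌋ − ⌊9011/505⌋ = 18 − 17 = 1
n=47: ⌊(48·189+317)/505⌋ − ⌊(47·189+317)/505⌋ = ⌊9389/505⌋ − ⌊9200/505⌋ = 18 − 18 = 0
n=48: ⌊(49·189+317)/505⌋ − ⌊(48·189+317)/505⌋ = ⌊9578/505⌋ − ⌊9389/505⌋ = 18 − 18 = 0
n=49: ⌊(50·189+317)/505⌋ − ⌊(49·189+317)/505⌋ = ⌊9767/505⌋ − ⌊9578/505⌋ = 19 − 18 = 1
n=50: ⌊(51·189+317)/505⌋ − ⌊(50·189+317)/505⌋ = ⌊9956/505⌋ − ⌊9767/505⌋ = 19 − 19 = 0
n=51: ⌊(52·189+317)/505⌋ − ⌊(51·189+317)/505⌋ = ⌊10145/505⌋ − ⌊9956/505⌋ = 20 − 19 = 1
n=52: ⌊(53·189+317)/505⌋ − ⌊(52·189+317)/505⌋ = ⌊10334/505⌋ − ⌊10145/505⌋ = 20 − 20 = 0
n=53: ⌊(54·189+317)/505⌋ − ⌊(53·189+317)/505⌋ = ⌊10523/505⌋ − ⌊10334/505⌋ = 20 − 20 = 0
n=54: ⌊(55·189+317)/505⌋ − ⌊(54·189+317)/505⌋ = ⌊10712/505⌋ − ⌊10523/505⌋ = 21 − 20 = 1
n=55: ⌊(56·189+317)/505⌋ − ⌊(55·189+317)/505⌋ = ⌊10901/505⌋ − ⌊10712/505⌋ = 21 − 21 = 0
n=56: ⌊(57·189+317)/505⌋ − ⌊(56·189+317)/505⌋ = ⌊11090/505⌋ − ⌊10901/505⌋ = 21 − 21 = 0
n=57: ⌊(58·189+317)/505⌋ − ⌊(57·189+317)/505⌋ = ⌊11279/505⌋ − ⌊11090/505⌋ = 22 − 21 = 1
n=58: ⌊(59·189+317)/505⌋ − ⌊(58·189+317)/505⌋ = ⌊11468/505⌋ − ⌊11279/505⌋ = 22 − 22 = 0
n=59: ⌊(60·189+317)/505⌋ − ⌊(59·189+317)/505⌋ = ⌊11657/505⌋ − ⌊11468/505⌋ = 23 − 22 = 1
n=60: ⌊(61·189+317)/505⌋ − ⌊(60·189+317)/505⌋ = ⌊11846/505⌋ − ⌊11657/505⌋ = 23 − 23 = 0
n=61: ⌊(62·189+317)/505⌋ − ⌊(61·189+317)/505⌋ = ⌊12035/505⌋ − ⌊11846/505⌋ = 23 − 23 = 0
n=62: ⌊(63·189+317)/505⌋ − ⌊(62·189+317)/505⌋ = ⌊12224/505⌋ − ⌊12035/505⌋ = 24 − 23 = 1
n=63: ⌊(64·189+317)/505⌋ − ⌊(63·189+317)/505⌋ = ⌊12413/505⌋ − ⌊12224/505⌋ = 24 − 24 = 0
n=64: ⌊(65·189+317)/505⌋ − ⌊(64·189+317)/505⌋ = ⌊12602/505⌋ − ⌊12413/505⌋ = 24 − 24 = 0


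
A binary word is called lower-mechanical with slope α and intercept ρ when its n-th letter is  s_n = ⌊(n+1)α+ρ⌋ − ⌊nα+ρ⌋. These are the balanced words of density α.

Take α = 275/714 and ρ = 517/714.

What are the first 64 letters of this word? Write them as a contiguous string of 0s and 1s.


1001010010010100101001001010010100100101001010010010100101001001

n=0: ⌊(1·275+517)/714⌋ − ⌊(0·275+517)/714⌋ = ⌊792/714⌋ − ⌊517/714⌋ = 1 − 0 = 1
n=1: ⌊(2·275+517)/714⌋ − ⌊(1·275+517)/714⌋ = ⌊1067/714⌋ − ⌊792/714⌋ = 1 − 1 = 0
n=2: ⌊(3·275+517)/714⌋ − ⌊(2·275+517)/714⌋ = ⌊1342/714⌋ − ⌊1067/714⌋ = 1 − 1 = 0
n=3: ⌊(4·275+517)/714⌋ − ⌊(3·275+517)/714⌋ = ⌊1617/714⌋ − ⌊1342/714⌋ = 2 − 1 = 1
n=4: ⌊(5·275+517)/714⌋ − ⌊(4·275+517)/714⌋ = ⌊1892/714⌋ − ⌊1617/714⌋ = 2 − 2 = 0
n=5: ⌊(6·275+517)/714⌋ − ⌊(5·275+517)/714⌋ = ⌊2167/714⌋ − ⌊1892/714⌋ = 3 − 2 = 1
n=6: ⌊(7·275+517)/714⌋ − ⌊(6·275+517)/714⌋ = ⌊2442/714⌋ − ⌊2167/714⌋ = 3 − 3 = 0
n=7: ⌊(8·275+517)/714⌋ − ⌊(7·275+517)/714⌋ = ⌊2717/714⌋ − ⌊2442/714⌋ = 3 − 3 = 0
n=8: ⌊(9·275+517)/714⌋ − ⌊(8·275+517)/714⌋ = ⌊2992/714⌋ − ⌊2717/714⌋ = 4 − 3 = 1
n=9: ⌊(10·275+517)/714⌋ − ⌊(9·275+517)/714⌋ = ⌊3267/714⌋ − ⌊2992/714⌋ = 4 − 4 = 0
n=10: ⌊(11·275+517)/714⌋ − ⌊(10·275+517)/714⌋ = ⌊3542/714⌋ − ⌊3267/714⌋ = 4 − 4 = 0
n=11: ⌊(12·275+517)/714⌋ − ⌊(11·275+517)/714⌋ = ⌊3817/714⌋ − ⌊3542/714⌋ = 5 − 4 = 1
n=12: ⌊(13·275+517)/714⌋ − ⌊(12·275+517)/714⌋ = ⌊4092/714⌋ − ⌊3817/714⌋ = 5 − 5 = 0
n=13: ⌊(14·275+517)/714⌋ − ⌊(13·275+517)/714⌋ = ⌊4367/714⌋ − ⌊4092/714⌋ = 6 − 5 = 1
n=14: ⌊(15·275+517)/714⌋ − ⌊(14·275+517)/714⌋ = ⌊4642/714⌋ − ⌊4367/714⌋ = 6 − 6 = 0
n=15: ⌊(16·275+517)/714⌋ − ⌊(15·275+517)/714⌋ = ⌊4917/714⌋ − ⌊4642/714⌋ = 6 − 6 = 0
n=16: ⌊(17·275+517)/714⌋ − ⌊(16·275+517)/714⌋ = ⌊5192/714⌋ − ⌊4917/714⌋ = 7 − 6 = 1
n=17: ⌊(18·275+517)/714⌋ − ⌊(17·275+517)/714⌋ = ⌊5467/714⌋ − ⌊5192/714⌋ = 7 − 7 = 0
n=18: ⌊(19·275+517)/714⌋ − ⌊(18·275+517)/714⌋ = ⌊5742/714⌋ − ⌊5467/714⌋ = 8 − 7 = 1
n=19: ⌊(20·275+517)/714⌋ − ⌊(19·275+517)/714⌋ = ⌊6017/714⌋ − ⌊5742/714⌋ = 8 − 8 = 0
n=20: ⌊(21·275+517)/714⌋ − ⌊(20·275+517)/714⌋ = ⌊6292/714⌋ − ⌊6017/714⌋ = 8 − 8 = 0
n=21: ⌊(22·275+517)/714⌋ − ⌊(21·275+517)/714⌋ = ⌊6567/714⌋ − ⌊6292/714⌋ = 9 − 8 = 1
n=22: ⌊(23·275+517)/714⌋ − ⌊(22·275+517)/714⌋ = ⌊6842/714⌋ − ⌊6567/714⌋ = 9 − 9 = 0
n=23: ⌊(24·275+517)/714⌋ − ⌊(23·275+517)/714⌋ = ⌊7117/714⌋ − ⌊6842/714⌋ = 9 − 9 = 0
n=24: ⌊(25·275+517)/714⌋ − ⌊(24·275+517)/714⌋ = ⌊7392/714⌋ − ⌊7117/714⌋ = 10 − 9 = 1
n=25: ⌊(26·275+517)/714⌋ − ⌊(25·275+517)/714⌋ = ⌊7667/714⌋ − ⌊7392/714⌋ = 10 − 10 = 0
n=26: ⌊(27·275+517)/714⌋ − ⌊(26·275+517)/714⌋ = ⌊7942/714⌋ − ⌊7667/714⌋ = 11 − 10 = 1
n=27: ⌊(28·275+517)/714⌋ − ⌊(27·275+517)/714⌋ = ⌊8217/714⌋ − ⌊7942/714⌋ = 11 − 11 = 0
n=28: ⌊(29·275+517)/714⌋ − ⌊(28·275+517)/714⌋ = ⌊8492/714⌋ − ⌊8217/714⌋ = 11 − 11 = 0
n=29: ⌊(30·275+517)/714⌋ − ⌊(29·275+517)/714⌋ = ⌊8767/714⌋ − ⌊8492/714⌋ = 12 − 11 = 1
n=30: ⌊(31·275+517)/714⌋ − ⌊(30·275+517)/714⌋ = ⌊9042/714⌋ − ⌊8767/714⌋ = 12 − 12 = 0
n=31: ⌊(32·275+517)/714⌋ − ⌊(31·275+517)/714⌋ = ⌊9317/714⌋ − ⌊9042/714⌋ = 13 − 12 = 1
n=32: ⌊(33·275+517)/714⌋ − ⌊(32·275+517)/714⌋ = ⌊9592/714⌋ − ⌊9317/714⌋ = 13 − 13 = 0
n=33: ⌊(34·275+517)/714⌋ − ⌊(33·275+517)/714⌋ = ⌊9867/714⌋ − ⌊9592/714⌋ = 13 − 13 = 0
n=34: ⌊(35·275+517)/714⌋ − ⌊(34·275+517)/714⌋ = ⌊10142/714⌋ − ⌊9867/714⌋ = 14 − 13 = 1
n=35: ⌊(36·275+517)/714⌋ − ⌊(35·275+517)/714⌋ = ⌊10417/714⌋ − ⌊10142/714⌋ = 14 − 14 = 0
n=36: ⌊(37·275+517)/714⌋ − ⌊(36·275+517)/714⌋ = ⌊10692/714⌋ − ⌊10417/714⌋ = 14 − 14 = 0
n=37: ⌊(38·275+517)/714⌋ − ⌊(37·275+517)/714⌋ = ⌊10967/714⌋ − ⌊10692/714⌋ = 15 − 14 = 1
n=38: ⌊(39·275+517)/714⌋ − ⌊(38·275+517)/714⌋ = ⌊11242/714⌋ − ⌊10967/714⌋ = 15 − 15 = 0
n=39: ⌊(40·275+517)/714⌋ − ⌊(39·275+517)/714⌋ = ⌊11517/714⌋ − ⌊11242/714⌋ = 16 − 15 = 1
n=40: ⌊(41·275+517)/714⌋ − ⌊(40·275+517)/714⌋ = ⌊11792/714⌋ − ⌊11517/714⌋ = 16 − 16 = 0
n=41: ⌊(42·275+517)/714⌋ − ⌊(41·275+517)/714⌋ = ⌊12067/714⌋ − ⌊11792/714⌋ = 16 − 16 = 0
n=42: ⌊(43·275+517)/714⌋ − ⌊(42·275+517)/714⌋ = ⌊12342/714⌋ − ⌊12067/714⌋ = 17 − 16 = 1
n=43: ⌊(44·275+517)/714⌋ − ⌊(43·275+517)/714⌋ = ⌊12617/714⌋ − ⌊12342/714⌋ = 17 − 17 = 0
n=44: ⌊(45·275+517)/714⌋ − ⌊(44·275+517)/714⌋ = ⌊12892/714⌋ − ⌊12617/714⌋ = 18 − 17 = 1
n=45: ⌊(46·275+517)/714⌋ − ⌊(45·275+517)/714⌋ = ⌊13167/714⌋ − ⌊12892/714⌋ = 18 − 18 = 0
n=46: ⌊(47·275+517)/714⌋ − ⌊(46·275+517)/714⌋ = ⌊13442/714⌋ − ⌊13167/714⌋ = 18 − 18 = 0
n=47: ⌊(48·275+517)/714⌋ − ⌊(47·275+517)/714⌋ = ⌊13717/714⌋ − ⌊13442/714⌋ = 19 − 18 = 1
n=48: ⌊(49·275+517)/714⌋ − ⌊(48·275+517)/714⌋ = ⌊13992/714⌋ − ⌊13717/714⌋ = 19 − 19 = 0
n=49: ⌊(50·275+517)/714⌋ − ⌊(49·275+517)/714⌋ = ⌊14267/714⌋ − ⌊13992/714⌋ = 19 − 19 = 0
n=50: ⌊(51·275+517)/714⌋ − ⌊(50·275+517)/714⌋ = ⌊14542/714⌋ − ⌊14267/714⌋ = 20 − 19 = 1
n=51: ⌊(52·275+517)/714⌋ − ⌊(51·275+517)/714⌋ = ⌊14817/714⌋ − ⌊14542/714⌋ = 20 − 20 = 0
n=52: ⌊(53·275+517)/714⌋ − ⌊(52·275+517)/714⌋ = ⌊15092/714⌋ − ⌊14817/714⌋ = 21 − 20 = 1
n=53: ⌊(54·275+517)/714⌋ − ⌊(53·275+517)/714⌋ = ⌊15367/714⌋ − ⌊15092/714⌋ = 21 − 21 = 0
n=54: ⌊(55·275+517)/714⌋ − ⌊(54·275+517)/714⌋ = ⌊15642/714⌋ − ⌊15367/714⌋ = 21 − 21 = 0
n=55: ⌊(56·275+517)/714⌋ − ⌊(55·275+517)/714⌋ = ⌊15917/714⌋ − ⌊15642/714⌋ = 22 − 21 = 1
n=56: ⌊(57·275+517)/714⌋ − ⌊(56·275+517)/714⌋ = ⌊16192/714⌋ − ⌊15917/714⌋ = 22 − 22 = 0
n=57: ⌊(58·275+517)/714⌋ − ⌊(57·275+517)/714⌋ = ⌊16467/714⌋ − ⌊16192/714⌋ = 23 − 22 = 1
n=58: ⌊(59·275+517)/714⌋ − ⌊(58·275+517)/714⌋ = ⌊16742/714⌋ − ⌊16467/714⌋ = 23 − 23 = 0
n=59: ⌊(60·275+517)/714⌋ − ⌊(59·275+517)/714⌋ = ⌊17017/714⌋ − ⌊16742/714⌋ = 23 − 23 = 0
n=60: ⌊(61·275+517)/714⌋ − ⌊(60·275+517)/714⌋ = ⌊17292/714⌋ − ⌊17017/714⌋ = 24 − 23 = 1
n=61: ⌊(62·275+517)/714⌋ − ⌊(61·275+517)/714⌋ = ⌊17567/714⌋ − ⌊17292/714⌋ = 24 − 24 = 0
n=62: ⌊(63·275+517)/714⌋ − ⌊(62·275+517)/714⌋ = ⌊17842/714⌋ − ⌊17567/714⌋ = 24 − 24 = 0
n=63: ⌊(64·275+517)/714⌋ − ⌊(63·275+517)/714⌋ = ⌊18117/714⌋ − ⌊17842/714⌋ = 25 − 24 = 1


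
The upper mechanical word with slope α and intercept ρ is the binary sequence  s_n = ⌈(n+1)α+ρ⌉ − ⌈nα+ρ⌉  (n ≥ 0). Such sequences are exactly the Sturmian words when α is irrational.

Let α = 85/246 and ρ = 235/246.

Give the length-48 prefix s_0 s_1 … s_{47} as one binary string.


100101001001001001001001001001010010010010010010

n=0: ⌈(1·85+235)/246⌉ − ⌈(0·85+235)/246⌉ = ⌈320/246⌉ − ⌈235/246⌉ = 2 − 1 = 1
n=1: ⌈(2·85+235)/246⌉ − ⌈(1·85+235)/246⌉ = ⌈405/246⌉ − ⌈320/246⌉ = 2 − 2 = 0
n=2: ⌈(3·85+235)/246⌉ − ⌈(2·85+235)/246⌉ = ⌈490/246⌉ − ⌈405/246⌉ = 2 − 2 = 0
n=3: ⌈(4·85+235)/246⌉ − ⌈(3·85+235)/246⌉ = ⌈575/246⌉ − ⌈490/246⌉ = 3 − 2 = 1
n=4: ⌈(5·85+235)/246⌉ − ⌈(4·85+235)/246⌉ = ⌈660/246⌉ − ⌈575/246⌉ = 3 − 3 = 0
n=5: ⌈(6·85+235)/246⌉ − ⌈(5·85+235)/246⌉ = ⌈745/246⌉ − ⌈660/246⌉ = 4 − 3 = 1
n=6: ⌈(7·85+235)/246⌉ − ⌈(6·85+235)/246⌉ = ⌈830/246⌉ − ⌈745/246⌉ = 4 − 4 = 0
n=7: ⌈(8·85+235)/246⌉ − ⌈(7·85+235)/246⌉ = ⌈915/246⌉ − ⌈830/246⌉ = 4 − 4 = 0
n=8: ⌈(9·85+235)/246⌉ − ⌈(8·85+235)/246⌉ = ⌈1000/246⌉ − ⌈915/246⌉ = 5 − 4 = 1
n=9: ⌈(10·85+235)/246⌉ − ⌈(9·85+235)/246⌉ = ⌈1085/246⌉ − ⌈1000/246⌉ = 5 − 5 = 0
n=10: ⌈(11·85+235)/246⌉ − ⌈(10·85+235)/246⌉ = ⌈1170/246⌉ − ⌈1085/246⌉ = 5 − 5 = 0
n=11: ⌈(12·85+235)/246⌉ − ⌈(11·85+235)/246⌉ = ⌈1255/246⌉ − ⌈1170/246⌉ = 6 − 5 = 1
n=12: ⌈(13·85+235)/246⌉ − ⌈(12·85+235)/246⌉ = ⌈1340/246⌉ − ⌈1255/246⌉ = 6 − 6 = 0
n=13: ⌈(14·85+235)/246⌉ − ⌈(13·85+235)/246⌉ = ⌈1425/246⌉ − ⌈1340/246⌉ = 6 − 6 = 0
n=14: ⌈(15·85+235)/246⌉ − ⌈(14·85+235)/246⌉ = ⌈1510/246⌉ − ⌈1425/246⌉ = 7 − 6 = 1
n=15: ⌈(16·85+235)/246⌉ − ⌈(15·85+235)/246⌉ = ⌈1595/246⌉ − ⌈1510/246⌉ = 7 − 7 = 0
n=16: ⌈(17·85+235)/246⌉ − ⌈(16·85+235)/246⌉ = ⌈1680/246⌉ − ⌈1595/246⌉ = 7 − 7 = 0
n=17: ⌈(18·85+235)/246⌉ − ⌈(17·85+235)/246⌉ = ⌈1765/246⌉ − ⌈1680/246⌉ = 8 − 7 = 1
n=18: ⌈(19·85+235)/246⌉ − ⌈(18·85+235)/246⌉ = ⌈1850/246⌉ − ⌈1765/246⌉ = 8 − 8 = 0
n=19: ⌈(20·85+235)/246⌉ − ⌈(19·85+235)/246⌉ = ⌈1935/246⌉ − ⌈1850/246⌉ = 8 − 8 = 0
n=20: ⌈(21·85+235)/246⌉ − ⌈(20·85+235)/246⌉ = ⌈2020/246⌉ − ⌈1935/246⌉ = 9 − 8 = 1
n=21: ⌈(22·85+235)/246⌉ − ⌈(21·85+235)/246⌉ = ⌈2105/246⌉ − ⌈2020/246⌉ = 9 − 9 = 0
n=22: ⌈(23·85+235)/246⌉ − ⌈(22·85+235)/246⌉ = ⌈2190/246⌉ − ⌈2105/246⌉ = 9 − 9 = 0
n=23: ⌈(24·85+235)/246⌉ − ⌈(23·85+235)/246⌉ = ⌈2275/246⌉ − ⌈2190/246⌉ = 10 − 9 = 1
n=24: ⌈(25·85+235)/246⌉ − ⌈(24·85+235)/246⌉ = ⌈2360/246⌉ − ⌈2275/246⌉ = 10 − 10 = 0
n=25: ⌈(26·85+235)/246⌉ − ⌈(25·85+235)/246⌉ = ⌈2445/246⌉ − ⌈2360/246⌉ = 10 − 10 = 0
n=26: ⌈(27·85+235)/246⌉ − ⌈(26·85+235)/246⌉ = ⌈2530/246⌉ − ⌈2445/246⌉ = 11 − 10 = 1
n=27: ⌈(28·85+235)/246⌉ − ⌈(27·85+235)/246⌉ = ⌈2615/246⌉ − ⌈2530/246⌉ = 11 − 11 = 0
n=28: ⌈(29·85+235)/246⌉ − ⌈(28·85+235)/246⌉ = ⌈2700/246⌉ − ⌈2615/246⌉ = 11 − 11 = 0
n=29: ⌈(30·85+235)/246⌉ − ⌈(29·85+235)/246⌉ = ⌈2785/246⌉ − ⌈2700/246⌉ = 12 − 11 = 1
n=30: ⌈(31·85+235)/246⌉ − ⌈(30·85+235)/246⌉ = ⌈2870/246⌉ − ⌈2785/246⌉ = 12 − 12 = 0
n=31: ⌈(32·85+235)/246⌉ − ⌈(31·85+235)/246⌉ = ⌈2955/246⌉ − ⌈2870/246⌉ = 13 − 12 = 1
n=32: ⌈(33·85+235)/246⌉ − ⌈(32·85+235)/246⌉ = ⌈3040/246⌉ − ⌈2955/246⌉ = 13 − 13 = 0
n=33: ⌈(34·85+235)/246⌉ − ⌈(33·85+235)/246⌉ = ⌈3125/246⌉ − ⌈3040/246⌉ = 13 − 13 = 0
n=34: ⌈(35·85+235)/246⌉ − ⌈(34·85+235)/246⌉ = ⌈3210/246⌉ − ⌈3125/246⌉ = 14 − 13 = 1
n=35: ⌈(36·85+235)/246⌉ − ⌈(35·85+235)/246⌉ = ⌈3295/246⌉ − ⌈3210/246⌉ = 14 − 14 = 0
n=36: ⌈(37·85+235)/246⌉ − ⌈(36·85+235)/246⌉ = ⌈3380/246⌉ − ⌈3295/246⌉ = 14 − 14 = 0
n=37: ⌈(38·85+235)/246⌉ − ⌈(37·85+235)/246⌉ = ⌈3465/246⌉ − ⌈3380/246⌉ = 15 − 14 = 1
n=38: ⌈(39·85+235)/246⌉ − ⌈(38·85+235)/246⌉ = ⌈3550/246⌉ − ⌈3465/246⌉ = 15 − 15 = 0
n=39: ⌈(40·85+235)/246⌉ − ⌈(39·85+235)/246⌉ = ⌈3635/246⌉ − ⌈3550/246⌉ = 15 − 15 = 0
n=40: ⌈(41·85+235)/246⌉ − ⌈(40·85+235)/246⌉ = ⌈3720/246⌉ − ⌈3635/246⌉ = 16 − 15 = 1
n=41: ⌈(42·85+235)/246⌉ − ⌈(41·85+235)/246⌉ = ⌈3805/246⌉ − ⌈3720/246⌉ = 16 − 16 = 0
n=42: ⌈(43·85+235)/246⌉ − ⌈(42·85+235)/246⌉ = ⌈3890/246⌉ − ⌈3805/246⌉ = 16 − 16 = 0
n=43: ⌈(44·85+235)/246⌉ − ⌈(43·85+235)/246⌉ = ⌈3975/246⌉ − ⌈3890/246⌉ = 17 − 16 = 1
n=44: ⌈(45·85+235)/246⌉ − ⌈(44·85+235)/246⌉ = ⌈4060/246⌉ − ⌈3975/246⌉ = 17 − 17 = 0
n=45: ⌈(46·85+235)/246⌉ − ⌈(45·85+235)/246⌉ = ⌈4145/246⌉ − ⌈4060/246⌉ = 17 − 17 = 0
n=46: ⌈(47·85+235)/246⌉ − ⌈(46·85+235)/246⌉ = ⌈4230/246⌉ − ⌈4145/246⌉ = 18 − 17 = 1
n=47: ⌈(48·85+235)/246⌉ − ⌈(47·85+235)/246⌉ = ⌈4315/246⌉ − ⌈4230/246⌉ = 18 − 18 = 0


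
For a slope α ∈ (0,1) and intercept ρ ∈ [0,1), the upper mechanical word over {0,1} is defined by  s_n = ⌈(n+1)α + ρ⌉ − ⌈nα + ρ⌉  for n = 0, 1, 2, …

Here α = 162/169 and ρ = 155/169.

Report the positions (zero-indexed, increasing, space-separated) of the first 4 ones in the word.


n=0: ⌈317/169⌉−⌈155/169⌉ = 2−1 = 1  ← one
n=1: ⌈479/169⌉−⌈317/169⌉ = 3−2 = 1  ← one
n=2: ⌈641/169⌉−⌈479/169⌉ = 4−3 = 1  ← one
n=3: ⌈803/169⌉−⌈641/169⌉ = 5−4 = 1  ← one
positions of the first 4 ones: 0 1 2 3

0 1 2 3


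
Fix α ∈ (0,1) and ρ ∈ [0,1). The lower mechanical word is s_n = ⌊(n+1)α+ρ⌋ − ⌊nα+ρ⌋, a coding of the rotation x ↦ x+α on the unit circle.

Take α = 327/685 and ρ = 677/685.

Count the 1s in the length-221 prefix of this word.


106

#1s = Σ_{n=0}^{220} s_n = Σ_{n=0}^{220} (⌊(n+1)α+ρ⌋ − ⌊nα+ρ⌋)
the sum telescopes: every ⌊nα+ρ⌋ with 0 < n < 221 appears once with + and once with −, leaving ⌊221α+ρ⌋ − ⌊0·α+ρ⌋
221α + ρ = (221·327 + 677) / 685 = 72944/685
ρ = 677/685
⌊72944/685⌋ = 106,  ⌊677/685⌋ = 0
#1s = 106 − 0 = 106


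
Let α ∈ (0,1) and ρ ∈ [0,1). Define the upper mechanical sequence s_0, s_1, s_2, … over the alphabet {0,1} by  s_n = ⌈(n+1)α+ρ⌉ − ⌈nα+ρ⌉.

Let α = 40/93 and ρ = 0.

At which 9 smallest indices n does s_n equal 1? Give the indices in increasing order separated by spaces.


0 2 4 6 9 11 13 16 18

n=0: ⌈40/93⌉−⌈0/93⌉ = 1−0 = 1  ← one
n=1: ⌈80/93⌉−⌈40/93⌉ = 1−1 = 0
n=2: ⌈120/93⌉−⌈80/93⌉ = 2−1 = 1  ← one
n=3: ⌈160/93⌉−⌈120/93⌉ = 2−2 = 0
n=4: ⌈200/93⌉−⌈160/93⌉ = 3−2 = 1  ← one
n=5: ⌈240/93⌉−⌈200/93⌉ = 3−3 = 0
n=6: ⌈280/93⌉−⌈240/93⌉ = 4−3 = 1  ← one
n=7: ⌈320/93⌉−⌈280/93⌉ = 4−4 = 0
n=8: ⌈360/93⌉−⌈320/93⌉ = 4−4 = 0
n=9: ⌈400/93⌉−⌈360/93⌉ = 5−4 = 1  ← one
n=10: ⌈440/93⌉−⌈400/93⌉ = 5−5 = 0
n=11: ⌈480/93⌉−⌈440/93⌉ = 6−5 = 1  ← one
n=12: ⌈520/93⌉−⌈480/93⌉ = 6−6 = 0
n=13: ⌈560/93⌉−⌈520/93⌉ = 7−6 = 1  ← one
n=14: ⌈600/93⌉−⌈560/93⌉ = 7−7 = 0
n=15: ⌈640/93⌉−⌈600/93⌉ = 7−7 = 0
n=16: ⌈680/93⌉−⌈640/93⌉ = 8−7 = 1  ← one
n=17: ⌈720/93⌉−⌈680/93⌉ = 8−8 = 0
n=18: ⌈760/93⌉−⌈720/93⌉ = 9−8 = 1  ← one
positions of the first 9 ones: 0 2 4 6 9 11 13 16 18


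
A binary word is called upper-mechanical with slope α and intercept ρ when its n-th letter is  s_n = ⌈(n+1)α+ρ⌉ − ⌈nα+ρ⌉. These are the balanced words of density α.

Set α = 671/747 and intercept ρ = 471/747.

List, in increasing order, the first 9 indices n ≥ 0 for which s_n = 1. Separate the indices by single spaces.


n=0: ⌈1142/747⌉−⌈471/747⌉ = 2−1 = 1  ← one
n=1: ⌈1813/747⌉−⌈1142/747⌉ = 3−2 = 1  ← one
n=2: ⌈2484/747⌉−⌈1813/747⌉ = 4−3 = 1  ← one
n=3: ⌈3155/747⌉−⌈2484/747⌉ = 5−4 = 1  ← one
n=4: ⌈3826/747⌉−⌈3155/747⌉ = 6−5 = 1  ← one
n=5: ⌈4497/747⌉−⌈3826/747⌉ = 7−6 = 1  ← one
n=6: ⌈5168/747⌉−⌈4497/747⌉ = 7−7 = 0
n=7: ⌈5839/747⌉−⌈5168/747⌉ = 8−7 = 1  ← one
n=8: ⌈6510/747⌉−⌈5839/747⌉ = 9−8 = 1  ← one
n=9: ⌈7181/747⌉−⌈6510/747⌉ = 10−9 = 1  ← one
positions of the first 9 ones: 0 1 2 3 4 5 7 8 9

0 1 2 3 4 5 7 8 9


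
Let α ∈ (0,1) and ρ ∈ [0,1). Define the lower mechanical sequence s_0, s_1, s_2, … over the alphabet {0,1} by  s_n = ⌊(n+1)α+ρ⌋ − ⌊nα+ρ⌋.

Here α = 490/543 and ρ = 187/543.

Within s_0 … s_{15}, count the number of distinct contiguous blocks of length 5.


6

t_n = ⌊(n·490+187)/543⌋ for n = 0 … 16:
  n=0…9: ⌊187/543⌋=0 ⌊677/543⌋=1 ⌊1167/543⌋=2 ⌊1657/543⌋=3 ⌊2147/543⌋=3 ⌊2637/543⌋=4 ⌊3127/543⌋=5 ⌊3617/543⌋=6 ⌊4107/543⌋=7 ⌊4597/543⌋=8
  n=10…16: ⌊5087/543⌋=9 ⌊5577/543⌋=10 ⌊6067/543⌋=11 ⌊6557/543⌋=12 ⌊7047/543⌋=12 ⌊7537/543⌋=13 ⌊8027/543⌋=14
s_n = t_(n+1) − t_n for n = 0 … 15 gives
prefix = 1110111111111011
slide a length-5 window over [0..4] … [11..15] (12 windows); first occurrence of each distinct factor:
  [  0..  4] 11101
  [  1..  5] 11011
  [  2..  6] 10111
  [  3..  7] 01111
  [  4..  8] 11111
  [  9.. 13] 11110
  (the other 6 windows repeat one of these)
distinct factors: {01111, 10111, 11011, 11101, 11110, 11111}
count = 6  (Sturmian bound for length 5 is 6)


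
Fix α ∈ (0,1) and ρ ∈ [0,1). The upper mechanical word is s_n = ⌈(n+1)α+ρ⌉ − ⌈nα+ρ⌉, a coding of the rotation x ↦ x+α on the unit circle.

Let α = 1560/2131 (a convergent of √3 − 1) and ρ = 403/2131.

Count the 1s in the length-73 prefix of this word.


#1s = Σ_{n=0}^{72} s_n = Σ_{n=0}^{72} (⌈(n+1)α+ρ⌉ − ⌈nα+ρ⌉)
the sum telescopes: every ⌈nα+ρ⌉ with 0 < n < 73 appears once with + and once with −, leaving ⌈73α+ρ⌉ − ⌈0·α+ρ⌉
73α + ρ = (73·1560 + 403) / 2131 = 114283/2131
ρ = 403/2131
⌈114283/2131⌉ = 54,  ⌈403/2131⌉ = 1
#1s = 54 − 1 = 53

53


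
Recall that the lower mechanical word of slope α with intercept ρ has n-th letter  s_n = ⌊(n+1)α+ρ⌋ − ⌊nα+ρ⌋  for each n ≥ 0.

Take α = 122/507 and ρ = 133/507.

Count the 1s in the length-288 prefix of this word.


69

#1s = Σ_{n=0}^{287} s_n = Σ_{n=0}^{287} (⌊(n+1)α+ρ⌋ − ⌊nα+ρ⌋)
the sum telescopes: every ⌊nα+ρ⌋ with 0 < n < 288 appears once with + and once with −, leaving ⌊288α+ρ⌋ − ⌊0·α+ρ⌋
288α + ρ = (288·122 + 133) / 507 = 35269/507
ρ = 133/507
⌊35269/507⌋ = 69,  ⌊133/507⌋ = 0
#1s = 69 − 0 = 69


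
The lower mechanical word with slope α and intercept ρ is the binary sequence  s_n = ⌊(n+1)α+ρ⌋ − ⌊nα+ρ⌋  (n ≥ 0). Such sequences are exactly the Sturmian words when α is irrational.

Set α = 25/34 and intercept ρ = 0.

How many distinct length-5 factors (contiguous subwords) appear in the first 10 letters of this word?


t_n = ⌊(n·25)/34⌋ for n = 0 … 10:
  n=0…9: ⌊0/34⌋=0 ⌊25/34⌋=0 ⌊50/34⌋=1 ⌊75/34⌋=2 ⌊100/34⌋=2 ⌊125/34⌋=3 ⌊150/34⌋=4 ⌊175/34⌋=5 ⌊200/34⌋=5 ⌊225/34⌋=6
  n=10: ⌊250/34⌋=7
s_n = t_(n+1) − t_n for n = 0 … 9 gives
prefix = 0110111011
slide a length-5 window over [0..4] … [5..9] (6 windows); first occurrence of each distinct factor:
  [  0..  4] 01101
  [  1..  5] 11011
  [  2..  6] 10111
  [  3..  7] 01110
  [  4..  8] 11101
  (the other 1 window repeats one of these)
distinct factors: {01101, 01110, 10111, 11011, 11101}
count = 5  (Sturmian bound for length 5 is 6)

5


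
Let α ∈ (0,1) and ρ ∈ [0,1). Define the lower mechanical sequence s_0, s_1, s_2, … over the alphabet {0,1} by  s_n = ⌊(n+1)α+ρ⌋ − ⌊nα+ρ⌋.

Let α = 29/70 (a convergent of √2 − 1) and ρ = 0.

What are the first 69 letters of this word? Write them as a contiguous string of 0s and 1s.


n=0: ⌊(1·29)/70⌋ − ⌊(0·29)/70⌋ = ⌊29/70⌋ − ⌊0/70⌋ = 0 − 0 = 0
n=1: ⌊(2·29)/70⌋ − ⌊(1·29)/70⌋ = ⌊58/70⌋ − ⌊29/70⌋ = 0 − 0 = 0
n=2: ⌊(3·29)/70⌋ − ⌊(2·29)/70⌋ = ⌊87/70⌋ − ⌊58/70⌋ = 1 − 0 = 1
n=3: ⌊(4·29)/70⌋ − ⌊(3·29)/70⌋ = ⌊116/70⌋ − ⌊87/70⌋ = 1 − 1 = 0
n=4: ⌊(5·29)/70⌋ − ⌊(4·29)/70⌋ = ⌊145/70⌋ − ⌊116/70⌋ = 2 − 1 = 1
n=5: ⌊(6·29)/70⌋ − ⌊(5·29)/70⌋ = ⌊174/70⌋ − ⌊145/70⌋ = 2 − 2 = 0
n=6: ⌊(7·29)/70⌋ − ⌊(6·29)/70⌋ = ⌊203/70⌋ − ⌊174/70⌋ = 2 − 2 = 0
n=7: ⌊(8·29)/70⌋ − ⌊(7·29)/70⌋ = ⌊232/70⌋ − ⌊203/70⌋ = 3 − 2 = 1
n=8: ⌊(9·29)/70⌋ − ⌊(8·29)/70⌋ = ⌊261/70⌋ − ⌊232/70⌋ = 3 − 3 = 0
n=9: ⌊(10·29)/70⌋ − ⌊(9·29)/70⌋ = ⌊290/70⌋ − ⌊261/70⌋ = 4 − 3 = 1
n=10: ⌊(11·29)/70⌋ − ⌊(10·29)/70⌋ = ⌊319/70⌋ − ⌊290/70⌋ = 4 − 4 = 0
n=11: ⌊(12·29)/70⌋ − ⌊(11·29)/70⌋ = ⌊348/70⌋ − ⌊319/70⌋ = 4 − 4 = 0
n=12: ⌊(13·29)/70⌋ − ⌊(12·29)/70⌋ = ⌊377/70⌋ − ⌊348/70⌋ = 5 − 4 = 1
n=13: ⌊(14·29)/70⌋ − ⌊(13·29)/70⌋ = ⌊406/70⌋ − ⌊377/70⌋ = 5 − 5 = 0
n=14: ⌊(15·29)/70⌋ − ⌊(14·29)/70⌋ = ⌊435/70⌋ − ⌊406/70⌋ = 6 − 5 = 1
n=15: ⌊(16·29)/70⌋ − ⌊(15·29)/70⌋ = ⌊464/70⌋ − ⌊435/70⌋ = 6 − 6 = 0
n=16: ⌊(17·29)/70⌋ − ⌊(16·29)/70⌋ = ⌊493/70⌋ − ⌊464/70⌋ = 7 − 6 = 1
n=17: ⌊(18·29)/70⌋ − ⌊(17·29)/70⌋ = ⌊522/70⌋ − ⌊493/70⌋ = 7 − 7 = 0
n=18: ⌊(19·29)/70⌋ − ⌊(18·29)/70⌋ = ⌊551/70⌋ − ⌊522/70⌋ = 7 − 7 = 0
n=19: ⌊(20·29)/70⌋ − ⌊(19·29)/70⌋ = ⌊580/70⌋ − ⌊551/70⌋ = 8 − 7 = 1
n=20: ⌊(21·29)/70⌋ − ⌊(20·29)/70⌋ = ⌊609/70⌋ − ⌊580/70⌋ = 8 − 8 = 0
n=21: ⌊(22·29)/70⌋ − ⌊(21·29)/70⌋ = ⌊638/70⌋ − ⌊609/70⌋ = 9 − 8 = 1
n=22: ⌊(23·29)/70⌋ − ⌊(22·29)/70⌋ = ⌊667/70⌋ − ⌊638/70⌋ = 9 − 9 = 0
n=23: ⌊(24·29)/70⌋ − ⌊(23·29)/70⌋ = ⌊696/70⌋ − ⌊667/70⌋ = 9 − 9 = 0
n=24: ⌊(25·29)/70⌋ − ⌊(24·29)/70⌋ = ⌊725/70⌋ − ⌊696/70⌋ = 10 − 9 = 1
n=25: ⌊(26·29)/70⌋ − ⌊(25·29)/70⌋ = ⌊754/70⌋ − ⌊725/70⌋ = 10 − 10 = 0
n=26: ⌊(27·29)/70⌋ − ⌊(26·29)/70⌋ = ⌊783/70⌋ − ⌊754/70⌋ = 11 − 10 = 1
n=27: ⌊(28·29)/70⌋ − ⌊(27·29)/70⌋ = ⌊812/70⌋ − ⌊783/70⌋ = 11 − 11 = 0
n=28: ⌊(29·29)/70⌋ − ⌊(28·29)/70⌋ = ⌊841/70⌋ − ⌊812/70⌋ = 12 − 11 = 1
n=29: ⌊(30·29)/70⌋ − ⌊(29·29)/70⌋ = ⌊870/70⌋ − ⌊841/70⌋ = 12 − 12 = 0
n=30: ⌊(31·29)/70⌋ − ⌊(30·29)/70⌋ = ⌊899/70⌋ − ⌊870/70⌋ = 12 − 12 = 0
n=31: ⌊(32·29)/70⌋ − ⌊(31·29)/70⌋ = ⌊928/70⌋ − ⌊899/70⌋ = 13 − 12 = 1
n=32: ⌊(33·29)/70⌋ − ⌊(32·29)/70⌋ = ⌊957/70⌋ − ⌊928/70⌋ = 13 − 13 = 0
n=33: ⌊(34·29)/70⌋ − ⌊(33·29)/70⌋ = ⌊986/70⌋ − ⌊957/70⌋ = 14 − 13 = 1
n=34: ⌊(35·29)/70⌋ − ⌊(34·29)/70⌋ = ⌊1015/70⌋ − ⌊986/70⌋ = 14 − 14 = 0
n=35: ⌊(36·29)/70⌋ − ⌊(35·29)/70⌋ = ⌊1044/70⌋ − ⌊1015/70⌋ = 14 − 14 = 0
n=36: ⌊(37·29)/70⌋ − ⌊(36·29)/70⌋ = ⌊1073/70⌋ − ⌊1044/70⌋ = 15 − 14 = 1
n=37: ⌊(38·29)/70⌋ − ⌊(37·29)/70⌋ = ⌊1102/70⌋ − ⌊1073/70⌋ = 15 − 15 = 0
n=38: ⌊(39·29)/70⌋ − ⌊(38·29)/70⌋ = ⌊1131/70⌋ − ⌊1102/70⌋ = 16 − 15 = 1
n=39: ⌊(40·29)/70⌋ − ⌊(39·29)/70⌋ = ⌊1160/70⌋ − ⌊1131/70⌋ = 16 − 16 = 0
n=40: ⌊(41·29)/70⌋ − ⌊(40·29)/70⌋ = ⌊1189/70⌋ − ⌊1160/70⌋ = 16 − 16 = 0
n=41: ⌊(42·29)/70⌋ − ⌊(41·29)/70⌋ = ⌊1218/70⌋ − ⌊1189/70⌋ = 17 − 16 = 1
n=42: ⌊(43·29)/70⌋ − ⌊(42·29)/70⌋ = ⌊1247/70⌋ − ⌊1218/70⌋ = 17 − 17 = 0
n=43: ⌊(44·29)/70⌋ − ⌊(43·29)/70⌋ = ⌊1276/70⌋ − ⌊1247/70⌋ = 18 − 17 = 1
n=44: ⌊(45·29)/70⌋ − ⌊(44·29)/70⌋ = ⌊1305/70⌋ − ⌊1276/70⌋ = 18 − 18 = 0
n=45: ⌊(46·29)/70⌋ − ⌊(45·29)/70⌋ = ⌊1334/70⌋ − ⌊1305/70⌋ = 19 − 18 = 1
n=46: ⌊(47·29)/70⌋ − ⌊(46·29)/70⌋ = ⌊1363/70⌋ − ⌊1334/70⌋ = 19 − 19 = 0
n=47: ⌊(48·29)/70⌋ − ⌊(47·29)/70⌋ = ⌊1392/70⌋ − ⌊1363/70⌋ = 19 − 19 = 0
n=48: ⌊(49·29)/70⌋ − ⌊(48·29)/70⌋ = ⌊1421/70⌋ − ⌊1392/70⌋ = 20 − 19 = 1
n=49: ⌊(50·29)/70⌋ − ⌊(49·29)/70⌋ = ⌊1450/70⌋ − ⌊1421/70⌋ = 20 − 20 = 0
n=50: ⌊(51·29)/70⌋ − ⌊(50·29)/70⌋ = ⌊1479/70⌋ − ⌊1450/70⌋ = 21 − 20 = 1
n=51: ⌊(52·29)/70⌋ − ⌊(51·29)/70⌋ = ⌊1508/70⌋ − ⌊1479/70⌋ = 21 − 21 = 0
n=52: ⌊(53·29)/70⌋ − ⌊(52·29)/70⌋ = ⌊1537/70⌋ − ⌊1508/70⌋ = 21 − 21 = 0
n=53: ⌊(54·29)/70⌋ − ⌊(53·29)/70⌋ = ⌊1566/70⌋ − ⌊1537/70⌋ = 22 − 21 = 1
n=54: ⌊(55·29)/70⌋ − ⌊(54·29)/70⌋ = ⌊1595/70⌋ − ⌊1566/70⌋ = 22 − 22 = 0
n=55: ⌊(56·29)/70⌋ − ⌊(55·29)/70⌋ = ⌊1624/70⌋ − ⌊1595/70⌋ = 23 − 22 = 1
n=56: ⌊(57·29)/70⌋ − ⌊(56·29)/70⌋ = ⌊1653/70⌋ − ⌊1624/70⌋ = 23 − 23 = 0
n=57: ⌊(58·29)/70⌋ − ⌊(57·29)/70⌋ = ⌊1682/70⌋ − ⌊1653/70⌋ = 24 − 23 = 1
n=58: ⌊(59·29)/70⌋ − ⌊(58·29)/70⌋ = ⌊1711/70⌋ − ⌊1682/70⌋ = 24 − 24 = 0
n=59: ⌊(60·29)/70⌋ − ⌊(59·29)/70⌋ = ⌊1740/70⌋ − ⌊1711/70⌋ = 24 − 24 = 0
n=60: ⌊(61·29)/70⌋ − ⌊(60·29)/70⌋ = ⌊1769/70⌋ − ⌊1740/70⌋ = 25 − 24 = 1
n=61: ⌊(62·29)/70⌋ − ⌊(61·29)/70⌋ = ⌊1798/70⌋ − ⌊1769/70⌋ = 25 − 25 = 0
n=62: ⌊(63·29)/70⌋ − ⌊(62·29)/70⌋ = ⌊1827/70⌋ − ⌊1798/70⌋ = 26 − 25 = 1
n=63: ⌊(64·29)/70⌋ − ⌊(63·29)/70⌋ = ⌊1856/70⌋ − ⌊1827/70⌋ = 26 − 26 = 0
n=64: ⌊(65·29)/70⌋ − ⌊(64·29)/70⌋ = ⌊1885/70⌋ − ⌊1856/70⌋ = 26 − 26 = 0
n=65: ⌊(66·29)/70⌋ − ⌊(65·29)/70⌋ = ⌊1914/70⌋ − ⌊1885/70⌋ = 27 − 26 = 1
n=66: ⌊(67·29)/70⌋ − ⌊(66·29)/70⌋ = ⌊1943/70⌋ − ⌊1914/70⌋ = 27 − 27 = 0
n=67: ⌊(68·29)/70⌋ − ⌊(67·29)/70⌋ = ⌊1972/70⌋ − ⌊1943/70⌋ = 28 − 27 = 1
n=68: ⌊(69·29)/70⌋ − ⌊(68·29)/70⌋ = ⌊2001/70⌋ − ⌊1972/70⌋ = 28 − 28 = 0

001010010100101010010100101010010100101001010100101001010100101001010


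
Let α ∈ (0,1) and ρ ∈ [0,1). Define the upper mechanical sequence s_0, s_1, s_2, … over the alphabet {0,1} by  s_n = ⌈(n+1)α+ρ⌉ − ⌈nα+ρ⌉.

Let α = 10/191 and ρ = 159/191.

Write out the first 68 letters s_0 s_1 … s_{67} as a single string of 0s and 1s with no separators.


n=0: ⌈(1·10+159)/191⌉ − ⌈(0·10+159)/191⌉ = ⌈169/191⌉ − ⌈159/191⌉ = 1 − 1 = 0
n=1: ⌈(2·10+159)/191⌉ − ⌈(1·10+159)/191⌉ = ⌈179/191⌉ − ⌈169/191⌉ = 1 − 1 = 0
n=2: ⌈(3·10+159)/191⌉ − ⌈(2·10+159)/191⌉ = ⌈189/191⌉ − ⌈179/191⌉ = 1 − 1 = 0
n=3: ⌈(4·10+159)/191⌉ − ⌈(3·10+159)/191⌉ = ⌈199/191⌉ − ⌈189/191⌉ = 2 − 1 = 1
n=4: ⌈(5·10+159)/191⌉ − ⌈(4·10+159)/191⌉ = ⌈209/191⌉ − ⌈199/191⌉ = 2 − 2 = 0
n=5: ⌈(6·10+159)/191⌉ − ⌈(5·10+159)/191⌉ = ⌈219/191⌉ − ⌈209/191⌉ = 2 − 2 = 0
n=6: ⌈(7·10+159)/191⌉ − ⌈(6·10+159)/191⌉ = ⌈229/191⌉ − ⌈219/191⌉ = 2 − 2 = 0
n=7: ⌈(8·10+159)/191⌉ − ⌈(7·10+159)/191⌉ = ⌈239/191⌉ − ⌈229/191⌉ = 2 − 2 = 0
n=8: ⌈(9·10+159)/191⌉ − ⌈(8·10+159)/191⌉ = ⌈249/191⌉ − ⌈239/191⌉ = 2 − 2 = 0
n=9: ⌈(10·10+159)/191⌉ − ⌈(9·10+159)/191⌉ = ⌈259/191⌉ − ⌈249/191⌉ = 2 − 2 = 0
n=10: ⌈(11·10+159)/191⌉ − ⌈(10·10+159)/191⌉ = ⌈269/191⌉ − ⌈259/191⌉ = 2 − 2 = 0
n=11: ⌈(12·10+159)/191⌉ − ⌈(11·10+159)/191⌉ = ⌈279/191⌉ − ⌈269/191⌉ = 2 − 2 = 0
n=12: ⌈(13·10+159)/191⌉ − ⌈(12·10+159)/191⌉ = ⌈289/191⌉ − ⌈279/191⌉ = 2 − 2 = 0
n=13: ⌈(14·10+159)/191⌉ − ⌈(13·10+159)/191⌉ = ⌈299/191⌉ − ⌈289/191⌉ = 2 − 2 = 0
n=14: ⌈(15·10+159)/191⌉ − ⌈(14·10+159)/191⌉ = ⌈309/191⌉ − ⌈299/191⌉ = 2 − 2 = 0
n=15: ⌈(16·10+159)/191⌉ − ⌈(15·10+159)/191⌉ = ⌈319/191⌉ − ⌈309/191⌉ = 2 − 2 = 0
n=16: ⌈(17·10+159)/191⌉ − ⌈(16·10+159)/191⌉ = ⌈329/191⌉ − ⌈319/191⌉ = 2 − 2 = 0
n=17: ⌈(18·10+159)/191⌉ − ⌈(17·10+159)/191⌉ = ⌈339/191⌉ − ⌈329/191⌉ = 2 − 2 = 0
n=18: ⌈(19·10+159)/191⌉ − ⌈(18·10+159)/191⌉ = ⌈349/191⌉ − ⌈339/191⌉ = 2 − 2 = 0
n=19: ⌈(20·10+159)/191⌉ − ⌈(19·10+159)/191⌉ = ⌈359/191⌉ − ⌈349/191⌉ = 2 − 2 = 0
n=20: ⌈(21·10+159)/191⌉ − ⌈(20·10+159)/191⌉ = ⌈369/191⌉ − ⌈359/191⌉ = 2 − 2 = 0
n=21: ⌈(22·10+159)/191⌉ − ⌈(21·10+159)/191⌉ = ⌈379/191⌉ − ⌈369/191⌉ = 2 − 2 = 0
n=22: ⌈(23·10+159)/191⌉ − ⌈(22·10+159)/191⌉ = ⌈389/191⌉ − ⌈379/191⌉ = 3 − 2 = 1
n=23: ⌈(24·10+159)/191⌉ − ⌈(23·10+159)/191⌉ = ⌈399/191⌉ − ⌈389/191⌉ = 3 − 3 = 0
n=24: ⌈(25·10+159)/191⌉ − ⌈(24·10+159)/191⌉ = ⌈409/191⌉ − ⌈399/191⌉ = 3 − 3 = 0
n=25: ⌈(26·10+159)/191⌉ − ⌈(25·10+159)/191⌉ = ⌈419/191⌉ − ⌈409/191⌉ = 3 − 3 = 0
n=26: ⌈(27·10+159)/191⌉ − ⌈(26·10+159)/191⌉ = ⌈429/191⌉ − ⌈419/191⌉ = 3 − 3 = 0
n=27: ⌈(28·10+159)/191⌉ − ⌈(27·10+159)/191⌉ = ⌈439/191⌉ − ⌈429/191⌉ = 3 − 3 = 0
n=28: ⌈(29·10+159)/191⌉ − ⌈(28·10+159)/191⌉ = ⌈449/191⌉ − ⌈439/191⌉ = 3 − 3 = 0
n=29: ⌈(30·10+159)/191⌉ − ⌈(29·10+159)/191⌉ = ⌈459/191⌉ − ⌈449/191⌉ = 3 − 3 = 0
n=30: ⌈(31·10+159)/191⌉ − ⌈(30·10+159)/191⌉ = ⌈469/191⌉ − ⌈459/191⌉ = 3 − 3 = 0
n=31: ⌈(32·10+159)/191⌉ − ⌈(31·10+159)/191⌉ = ⌈479/191⌉ − ⌈469/191⌉ = 3 − 3 = 0
n=32: ⌈(33·10+159)/191⌉ − ⌈(32·10+159)/191⌉ = ⌈489/191⌉ − ⌈479/191⌉ = 3 − 3 = 0
n=33: ⌈(34·10+159)/191⌉ − ⌈(33·10+159)/191⌉ = ⌈499/191⌉ − ⌈489/191⌉ = 3 − 3 = 0
n=34: ⌈(35·10+159)/191⌉ − ⌈(34·10+159)/191⌉ = ⌈509/191⌉ − ⌈499/191⌉ = 3 − 3 = 0
n=35: ⌈(36·10+159)/191⌉ − ⌈(35·10+159)/191⌉ = ⌈519/191⌉ − ⌈509/191⌉ = 3 − 3 = 0
n=36: ⌈(37·10+159)/191⌉ − ⌈(36·10+159)/191⌉ = ⌈529/191⌉ − ⌈519/191⌉ = 3 − 3 = 0
n=37: ⌈(38·10+159)/191⌉ − ⌈(37·10+159)/191⌉ = ⌈539/191⌉ − ⌈529/191⌉ = 3 − 3 = 0
n=38: ⌈(39·10+159)/191⌉ − ⌈(38·10+159)/191⌉ = ⌈549/191⌉ − ⌈539/191⌉ = 3 − 3 = 0
n=39: ⌈(40·10+159)/191⌉ − ⌈(39·10+159)/191⌉ = ⌈559/191⌉ − ⌈549/191⌉ = 3 − 3 = 0
n=40: ⌈(41·10+159)/191⌉ − ⌈(40·10+159)/191⌉ = ⌈569/191⌉ − ⌈559/191⌉ = 3 − 3 = 0
n=41: ⌈(42·10+159)/191⌉ − ⌈(41·10+159)/191⌉ = ⌈579/191⌉ − ⌈569/191⌉ = 4 − 3 = 1
n=42: ⌈(43·10+159)/191⌉ − ⌈(42·10+159)/191⌉ = ⌈589/191⌉ − ⌈579/191⌉ = 4 − 4 = 0
n=43: ⌈(44·10+159)/191⌉ − ⌈(43·10+159)/191⌉ = ⌈599/191⌉ − ⌈589/191⌉ = 4 − 4 = 0
n=44: ⌈(45·10+159)/191⌉ − ⌈(44·10+159)/191⌉ = ⌈609/191⌉ − ⌈599/191⌉ = 4 − 4 = 0
n=45: ⌈(46·10+159)/191⌉ − ⌈(45·10+159)/191⌉ = ⌈619/191⌉ − ⌈609/191⌉ = 4 − 4 = 0
n=46: ⌈(47·10+159)/191⌉ − ⌈(46·10+159)/191⌉ = ⌈629/191⌉ − ⌈619/191⌉ = 4 − 4 = 0
n=47: ⌈(48·10+159)/191⌉ − ⌈(47·10+159)/191⌉ = ⌈639/191⌉ − ⌈629/191⌉ = 4 − 4 = 0
n=48: ⌈(49·10+159)/191⌉ − ⌈(48·10+159)/191⌉ = ⌈649/191⌉ − ⌈639/191⌉ = 4 − 4 = 0
n=49: ⌈(50·10+159)/191⌉ − ⌈(49·10+159)/191⌉ = ⌈659/191⌉ − ⌈649/191⌉ = 4 − 4 = 0
n=50: ⌈(51·10+159)/191⌉ − ⌈(50·10+159)/191⌉ = ⌈669/191⌉ − ⌈659/191⌉ = 4 − 4 = 0
n=51: ⌈(52·10+159)/191⌉ − ⌈(51·10+159)/191⌉ = ⌈679/191⌉ − ⌈669/191⌉ = 4 − 4 = 0
n=52: ⌈(53·10+159)/191⌉ − ⌈(52·10+159)/191⌉ = ⌈689/191⌉ − ⌈679/191⌉ = 4 − 4 = 0
n=53: ⌈(54·10+159)/191⌉ − ⌈(53·10+159)/191⌉ = ⌈699/191⌉ − ⌈689/191⌉ = 4 − 4 = 0
n=54: ⌈(55·10+159)/191⌉ − ⌈(54·10+159)/191⌉ = ⌈709/191⌉ − ⌈699/191⌉ = 4 − 4 = 0
n=55: ⌈(56·10+159)/191⌉ − ⌈(55·10+159)/191⌉ = ⌈719/191⌉ − ⌈709/191⌉ = 4 − 4 = 0
n=56: ⌈(57·10+159)/191⌉ − ⌈(56·10+159)/191⌉ = ⌈729/191⌉ − ⌈719/191⌉ = 4 − 4 = 0
n=57: ⌈(58·10+159)/191⌉ − ⌈(57·10+159)/191⌉ = ⌈739/191⌉ − ⌈729/191⌉ = 4 − 4 = 0
n=58: ⌈(59·10+159)/191⌉ − ⌈(58·10+159)/191⌉ = ⌈749/191⌉ − ⌈739/191⌉ = 4 − 4 = 0
n=59: ⌈(60·10+159)/191⌉ − ⌈(59·10+159)/191⌉ = ⌈759/191⌉ − ⌈749/191⌉ = 4 − 4 = 0
n=60: ⌈(61·10+159)/191⌉ − ⌈(60·10+159)/191⌉ = ⌈769/191⌉ − ⌈759/191⌉ = 5 − 4 = 1
n=61: ⌈(62·10+159)/191⌉ − ⌈(61·10+159)/191⌉ = ⌈779/191⌉ − ⌈769/191⌉ = 5 − 5 = 0
n=62: ⌈(63·10+159)/191⌉ − ⌈(62·10+159)/191⌉ = ⌈789/191⌉ − ⌈779/191⌉ = 5 − 5 = 0
n=63: ⌈(64·10+159)/191⌉ − ⌈(63·10+159)/191⌉ = ⌈799/191⌉ − ⌈789/191⌉ = 5 − 5 = 0
n=64: ⌈(65·10+159)/191⌉ − ⌈(64·10+159)/191⌉ = ⌈809/191⌉ − ⌈799/191⌉ = 5 − 5 = 0
n=65: ⌈(66·10+159)/191⌉ − ⌈(65·10+159)/191⌉ = ⌈819/191⌉ − ⌈809/191⌉ = 5 − 5 = 0
n=66: ⌈(67·10+159)/191⌉ − ⌈(66·10+159)/191⌉ = ⌈829/191⌉ − ⌈819/191⌉ = 5 − 5 = 0
n=67: ⌈(68·10+159)/191⌉ − ⌈(67·10+159)/191⌉ = ⌈839/191⌉ − ⌈829/191⌉ = 5 − 5 = 0

00010000000000000000001000000000000000000100000000000000000010000000
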